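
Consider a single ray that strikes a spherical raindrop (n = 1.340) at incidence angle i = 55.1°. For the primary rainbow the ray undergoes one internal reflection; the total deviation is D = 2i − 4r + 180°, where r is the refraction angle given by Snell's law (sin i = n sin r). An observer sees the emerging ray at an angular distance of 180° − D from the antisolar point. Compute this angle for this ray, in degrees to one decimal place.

sin r = sin 55.1° / 1.340 = 0.8202/1.340 = 0.6121; r = 37.74°.
D = 2·55.1° − 4·37.74° + 180° = 110.20° − 150.95° + 180° = 139.25°.
Angle from antisolar point = 180° − D = 40.75°.

40.8°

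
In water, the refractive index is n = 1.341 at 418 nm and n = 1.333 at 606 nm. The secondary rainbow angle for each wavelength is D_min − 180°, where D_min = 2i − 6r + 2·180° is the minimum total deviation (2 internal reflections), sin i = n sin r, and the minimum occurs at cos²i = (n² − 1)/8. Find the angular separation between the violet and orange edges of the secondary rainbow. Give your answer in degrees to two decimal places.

2.08°

At 418 nm (n = 1.341): cos²i = 0.09979 → i = 71.586°, r = 45.034°, D_min = 232.966°, rainbow angle = 52.966°.
At 606 nm (n = 1.333): cos²i = 0.09711 → i = 71.843°, r = 45.466°, D_min = 230.891°, rainbow angle = 50.891°.
Angular width = |52.966° − 50.891°| = 2.075°.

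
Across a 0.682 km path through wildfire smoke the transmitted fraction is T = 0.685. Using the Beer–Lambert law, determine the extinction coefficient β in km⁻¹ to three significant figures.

0.555 km⁻¹

Beer–Lambert: T = exp(−βL) ⇒ β = −ln(T)/L = −ln(0.685)/0.682 = 0.3783/0.682 = 0.5547 km⁻¹.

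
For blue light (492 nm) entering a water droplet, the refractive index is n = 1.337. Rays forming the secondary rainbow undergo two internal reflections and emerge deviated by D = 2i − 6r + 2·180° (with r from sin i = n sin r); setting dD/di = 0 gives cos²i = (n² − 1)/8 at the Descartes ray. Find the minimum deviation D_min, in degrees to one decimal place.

231.9°

cos²i = (1.78757 − 1)/8 = 0.09845; i = arccos(0.31376) = 71.714°.
sin r = sin 71.714°/1.337 = 0.71017; r = 45.249°.
D_min = 2·71.714° − 6·45.249° + 360° = 231.934°.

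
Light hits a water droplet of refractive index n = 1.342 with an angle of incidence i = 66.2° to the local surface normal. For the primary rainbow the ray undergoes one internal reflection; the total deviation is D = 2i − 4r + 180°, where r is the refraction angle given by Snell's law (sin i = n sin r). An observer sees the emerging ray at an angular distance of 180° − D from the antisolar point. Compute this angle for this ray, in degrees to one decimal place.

39.5°

sin r = sin 66.2° / 1.342 = 0.9150/1.342 = 0.6818; r = 42.98°.
D = 2·66.2° − 4·42.98° + 180° = 132.40° − 171.93° + 180° = 140.47°.
Angle from antisolar point = 180° − D = 39.53°.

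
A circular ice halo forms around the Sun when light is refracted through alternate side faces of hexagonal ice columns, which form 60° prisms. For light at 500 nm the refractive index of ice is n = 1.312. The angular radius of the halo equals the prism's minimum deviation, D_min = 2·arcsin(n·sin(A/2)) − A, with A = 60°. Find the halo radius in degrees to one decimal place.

22.0°

n·sin(A/2) = 1.312 × sin 30° = 1.312 × 0.5000 = 0.6560.
D_min = 2·arcsin(0.6560) − 60° = 2 × 40.996° − 60° = 21.991°.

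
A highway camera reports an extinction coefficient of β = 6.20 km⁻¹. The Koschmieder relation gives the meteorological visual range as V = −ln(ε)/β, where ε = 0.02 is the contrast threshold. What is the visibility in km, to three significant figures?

V = −ln(0.02) / 6.20 = 3.912 / 6.20 = 0.6310 km.

0.631 km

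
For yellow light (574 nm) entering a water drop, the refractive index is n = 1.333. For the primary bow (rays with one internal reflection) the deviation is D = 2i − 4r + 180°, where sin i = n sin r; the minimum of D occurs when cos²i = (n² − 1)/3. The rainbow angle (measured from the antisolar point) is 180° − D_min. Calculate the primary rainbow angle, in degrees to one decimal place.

cos²i = (1.77689 − 1)/3 = 0.25896; i = arccos(0.50888) = 59.410°.
sin r = sin 59.410°/1.333 = 0.64579; r = 40.225°.
D_min = 2·59.410° − 4·40.225° + 180° = 137.922°.
Rainbow angle = 180° − D_min = 42.078°.

42.1°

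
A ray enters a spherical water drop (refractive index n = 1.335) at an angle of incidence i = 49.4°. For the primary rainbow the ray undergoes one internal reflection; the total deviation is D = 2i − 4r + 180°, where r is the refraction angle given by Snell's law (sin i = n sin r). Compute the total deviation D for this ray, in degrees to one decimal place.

140.1°

sin r = sin 49.4° / 1.335 = 0.7593/1.335 = 0.5687; r = 34.66°.
D = 2·49.4° − 4·34.66° + 180° = 98.80° − 138.65° + 180° = 140.15°.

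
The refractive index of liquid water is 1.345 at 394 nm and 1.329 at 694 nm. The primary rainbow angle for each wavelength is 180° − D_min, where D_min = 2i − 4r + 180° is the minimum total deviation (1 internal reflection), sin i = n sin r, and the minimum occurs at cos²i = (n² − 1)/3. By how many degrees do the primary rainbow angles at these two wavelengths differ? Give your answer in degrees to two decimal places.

2.30°

At 394 nm (n = 1.345): cos²i = 0.26967 → i = 58.715°, r = 39.448°, D_min = 139.635°, rainbow angle = 40.365°.
At 694 nm (n = 1.329): cos²i = 0.25541 → i = 59.643°, r = 40.487°, D_min = 137.337°, rainbow angle = 42.663°.
Angular width = |40.365° − 42.663°| = 2.299°.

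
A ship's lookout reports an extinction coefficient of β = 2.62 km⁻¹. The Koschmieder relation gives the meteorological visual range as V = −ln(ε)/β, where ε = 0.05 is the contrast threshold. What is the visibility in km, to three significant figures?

V = −ln(0.05) / 2.62 = 2.996 / 2.62 = 1.1434 km.

1.14 km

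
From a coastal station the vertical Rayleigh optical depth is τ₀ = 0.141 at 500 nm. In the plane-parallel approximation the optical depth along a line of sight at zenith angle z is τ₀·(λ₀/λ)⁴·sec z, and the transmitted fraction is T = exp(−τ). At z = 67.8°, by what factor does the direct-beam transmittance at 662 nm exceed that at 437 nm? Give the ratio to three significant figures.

1.68

Airmass: sec 67.8° = 2.6466.
τ(662 nm) = 0.141 × (500/662)⁴ × 2.6466 = 0.141 × 0.3254 × 2.6466 = 0.1214.
τ(437 nm) = 0.141 × (500/437)⁴ × 2.6466 = 0.141 × 1.7138 × 2.6466 = 0.6395.
T(662)/T(437) = exp(τ_B − τ_A) = exp(0.5181) = 1.6788.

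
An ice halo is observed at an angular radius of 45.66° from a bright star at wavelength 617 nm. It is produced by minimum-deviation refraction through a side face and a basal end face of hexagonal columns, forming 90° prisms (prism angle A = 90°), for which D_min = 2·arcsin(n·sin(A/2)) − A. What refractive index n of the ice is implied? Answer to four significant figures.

1.310

Rearranging: n = sin((D_min + A)/2) / sin(A/2).
(D_min + A)/2 = (45.66° + 90°)/2 = 67.830°.
n = sin 67.830° / sin 45° = 0.9261 / 0.7071 = 1.3097.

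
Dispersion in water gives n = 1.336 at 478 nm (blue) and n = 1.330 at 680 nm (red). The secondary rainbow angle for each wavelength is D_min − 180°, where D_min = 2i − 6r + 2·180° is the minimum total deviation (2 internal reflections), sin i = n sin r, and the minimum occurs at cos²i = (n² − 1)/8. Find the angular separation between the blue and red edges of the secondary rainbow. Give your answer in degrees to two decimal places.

1.57°

At 478 nm (n = 1.336): cos²i = 0.09811 → i = 71.746°, r = 45.303°, D_min = 231.674°, rainbow angle = 51.674°.
At 680 nm (n = 1.330): cos²i = 0.09611 → i = 71.940°, r = 45.630°, D_min = 230.101°, rainbow angle = 50.101°.
Angular width = |51.674° − 50.101°| = 1.573°.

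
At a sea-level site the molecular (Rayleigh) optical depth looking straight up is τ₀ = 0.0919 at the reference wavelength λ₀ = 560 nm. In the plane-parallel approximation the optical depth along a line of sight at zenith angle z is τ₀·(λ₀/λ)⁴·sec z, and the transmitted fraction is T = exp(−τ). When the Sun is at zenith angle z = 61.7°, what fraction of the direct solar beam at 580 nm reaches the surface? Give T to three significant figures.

sec 61.7° = 2.1093.
τ = 0.0919 × (560/580)⁴ × 2.1093 = 0.0919 × 0.8690 × 2.1093 = 0.1685.
T = exp(−0.1685) = 0.8450.

0.845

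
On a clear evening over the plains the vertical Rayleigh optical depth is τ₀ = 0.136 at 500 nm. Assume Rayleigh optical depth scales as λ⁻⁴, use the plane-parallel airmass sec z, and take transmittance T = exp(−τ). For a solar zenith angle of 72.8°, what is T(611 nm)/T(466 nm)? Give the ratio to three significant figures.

Airmass: sec 72.8° = 3.3817.
τ(611 nm) = 0.136 × (500/611)⁴ × 3.3817 = 0.136 × 0.4485 × 3.3817 = 0.2062.
τ(466 nm) = 0.136 × (500/466)⁴ × 3.3817 = 0.136 × 1.3254 × 3.3817 = 0.6096.
T(611)/T(466) = exp(τ_B − τ_A) = exp(0.4033) = 1.4968.

1.50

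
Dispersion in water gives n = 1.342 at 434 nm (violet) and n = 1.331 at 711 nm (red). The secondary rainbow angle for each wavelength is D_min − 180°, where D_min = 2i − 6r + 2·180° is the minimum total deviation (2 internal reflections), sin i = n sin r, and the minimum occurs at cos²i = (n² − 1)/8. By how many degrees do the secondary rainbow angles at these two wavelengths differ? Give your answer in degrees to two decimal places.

2.86°

At 434 nm (n = 1.342): cos²i = 0.10012 → i = 71.554°, r = 44.981°, D_min = 233.222°, rainbow angle = 53.222°.
At 711 nm (n = 1.331): cos²i = 0.09645 → i = 71.907°, r = 45.575°, D_min = 230.365°, rainbow angle = 50.365°.
Angular width = |53.222° − 50.365°| = 2.857°.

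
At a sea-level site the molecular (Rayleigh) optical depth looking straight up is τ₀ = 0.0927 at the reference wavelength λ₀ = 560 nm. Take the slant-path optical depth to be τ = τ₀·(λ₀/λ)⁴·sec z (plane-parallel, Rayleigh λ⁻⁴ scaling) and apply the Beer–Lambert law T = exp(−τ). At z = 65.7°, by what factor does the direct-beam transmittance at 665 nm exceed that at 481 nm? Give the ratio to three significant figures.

Airmass: sec 65.7° = 2.4300.
τ(665 nm) = 0.0927 × (560/665)⁴ × 2.4300 = 0.0927 × 0.5029 × 2.4300 = 0.1133.
τ(481 nm) = 0.0927 × (560/481)⁴ × 2.4300 = 0.0927 × 1.8373 × 2.4300 = 0.4139.
T(665)/T(481) = exp(τ_B − τ_A) = exp(0.3006) = 1.3507.

1.35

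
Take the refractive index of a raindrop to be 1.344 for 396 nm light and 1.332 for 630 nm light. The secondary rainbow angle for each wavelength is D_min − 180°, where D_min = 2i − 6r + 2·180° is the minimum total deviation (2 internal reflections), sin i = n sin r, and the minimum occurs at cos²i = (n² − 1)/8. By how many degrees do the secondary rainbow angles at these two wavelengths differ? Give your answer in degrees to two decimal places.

3.10°

At 396 nm (n = 1.344): cos²i = 0.10079 → i = 71.490°, r = 44.874°, D_min = 233.733°, rainbow angle = 53.733°.
At 630 nm (n = 1.332): cos²i = 0.09678 → i = 71.875°, r = 45.520°, D_min = 230.628°, rainbow angle = 50.628°.
Angular width = |53.733° − 50.628°| = 3.104°.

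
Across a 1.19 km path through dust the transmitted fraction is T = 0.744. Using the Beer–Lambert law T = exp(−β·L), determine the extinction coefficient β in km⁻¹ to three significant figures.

0.248 km⁻¹

Beer–Lambert: T = exp(−βL) ⇒ β = −ln(T)/L = −ln(0.744)/1.19 = 0.2957/1.19 = 0.2485 km⁻¹.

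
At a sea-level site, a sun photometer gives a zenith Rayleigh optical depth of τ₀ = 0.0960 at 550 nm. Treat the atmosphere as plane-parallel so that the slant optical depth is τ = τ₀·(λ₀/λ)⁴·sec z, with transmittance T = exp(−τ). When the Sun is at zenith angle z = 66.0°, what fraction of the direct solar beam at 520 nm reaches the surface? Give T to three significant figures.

sec 66.0° = 2.4586.
τ = 0.0960 × (550/520)⁴ × 2.4586 = 0.0960 × 1.2515 × 2.4586 = 0.2954.
T = exp(−0.2954) = 0.7442.

0.744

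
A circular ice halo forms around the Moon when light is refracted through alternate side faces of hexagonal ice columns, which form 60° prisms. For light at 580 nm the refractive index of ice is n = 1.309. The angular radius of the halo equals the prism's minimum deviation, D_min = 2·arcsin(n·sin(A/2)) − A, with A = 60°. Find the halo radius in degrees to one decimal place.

21.8°

n·sin(A/2) = 1.309 × sin 30° = 1.309 × 0.5000 = 0.6545.
D_min = 2·arcsin(0.6545) − 60° = 2 × 40.882° − 60° = 21.763°.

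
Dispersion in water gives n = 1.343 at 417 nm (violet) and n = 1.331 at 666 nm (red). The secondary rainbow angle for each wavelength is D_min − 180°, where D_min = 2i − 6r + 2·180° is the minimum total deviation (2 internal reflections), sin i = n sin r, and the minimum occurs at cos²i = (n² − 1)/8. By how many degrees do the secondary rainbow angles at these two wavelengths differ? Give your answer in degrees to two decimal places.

At 417 nm (n = 1.343): cos²i = 0.10046 → i = 71.522°, r = 44.928°, D_min = 233.478°, rainbow angle = 53.478°.
At 666 nm (n = 1.331): cos²i = 0.09645 → i = 71.907°, r = 45.575°, D_min = 230.365°, rainbow angle = 50.365°.
Angular width = |53.478° − 50.365°| = 3.113°.

3.11°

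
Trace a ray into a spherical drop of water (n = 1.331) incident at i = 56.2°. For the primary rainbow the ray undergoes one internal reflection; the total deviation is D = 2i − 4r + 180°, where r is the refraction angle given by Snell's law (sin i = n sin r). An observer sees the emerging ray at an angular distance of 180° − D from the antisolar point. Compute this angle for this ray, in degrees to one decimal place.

42.1°

sin r = sin 56.2° / 1.331 = 0.8310/1.331 = 0.6243; r = 38.63°.
D = 2·56.2° − 4·38.63° + 180° = 112.40° − 154.53° + 180° = 137.87°.
Angle from antisolar point = 180° − D = 42.13°.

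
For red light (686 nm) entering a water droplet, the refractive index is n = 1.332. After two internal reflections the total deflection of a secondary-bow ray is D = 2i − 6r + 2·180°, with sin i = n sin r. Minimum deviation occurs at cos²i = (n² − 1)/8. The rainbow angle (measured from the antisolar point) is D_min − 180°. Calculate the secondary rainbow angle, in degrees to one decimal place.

50.6°

cos²i = (1.77422 − 1)/8 = 0.09678; i = arccos(0.31109) = 71.875°.
sin r = sin 71.875°/1.332 = 0.71350; r = 45.520°.
D_min = 2·71.875° − 6·45.520° + 360° = 230.628°.
Rainbow angle = D_min − 180° = 50.628°.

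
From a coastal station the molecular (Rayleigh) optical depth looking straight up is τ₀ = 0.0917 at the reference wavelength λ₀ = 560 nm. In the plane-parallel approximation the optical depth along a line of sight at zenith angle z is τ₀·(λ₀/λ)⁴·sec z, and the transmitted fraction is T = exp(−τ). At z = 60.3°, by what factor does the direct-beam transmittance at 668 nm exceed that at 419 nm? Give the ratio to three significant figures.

Airmass: sec 60.3° = 2.0183.
τ(668 nm) = 0.0917 × (560/668)⁴ × 2.0183 = 0.0917 × 0.4939 × 2.0183 = 0.0914.
τ(419 nm) = 0.0917 × (560/419)⁴ × 2.0183 = 0.0917 × 3.1908 × 2.0183 = 0.5906.
T(668)/T(419) = exp(τ_B − τ_A) = exp(0.4991) = 1.6473.

1.65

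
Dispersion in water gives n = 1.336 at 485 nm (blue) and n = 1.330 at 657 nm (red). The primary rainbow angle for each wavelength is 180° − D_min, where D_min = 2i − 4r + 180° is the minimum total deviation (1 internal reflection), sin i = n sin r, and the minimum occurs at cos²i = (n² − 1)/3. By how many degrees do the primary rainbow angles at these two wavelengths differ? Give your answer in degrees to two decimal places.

At 485 nm (n = 1.336): cos²i = 0.26163 → i = 59.236°, r = 40.029°, D_min = 138.356°, rainbow angle = 41.644°.
At 657 nm (n = 1.330): cos²i = 0.25630 → i = 59.585°, r = 40.422°, D_min = 137.484°, rainbow angle = 42.516°.
Angular width = |41.644° − 42.516°| = 0.873°.

0.87°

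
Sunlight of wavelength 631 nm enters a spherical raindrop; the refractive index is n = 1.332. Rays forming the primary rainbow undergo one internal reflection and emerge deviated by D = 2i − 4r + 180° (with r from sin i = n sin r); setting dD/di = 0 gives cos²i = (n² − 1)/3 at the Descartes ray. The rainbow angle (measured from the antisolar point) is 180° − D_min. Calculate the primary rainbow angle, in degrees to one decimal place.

42.2°

cos²i = (1.77422 − 1)/3 = 0.25807; i = arccos(0.50801) = 59.469°.
sin r = sin 59.469°/1.332 = 0.64666; r = 40.290°.
D_min = 2·59.469° − 4·40.290° + 180° = 137.776°.
Rainbow angle = 180° − D_min = 42.224°.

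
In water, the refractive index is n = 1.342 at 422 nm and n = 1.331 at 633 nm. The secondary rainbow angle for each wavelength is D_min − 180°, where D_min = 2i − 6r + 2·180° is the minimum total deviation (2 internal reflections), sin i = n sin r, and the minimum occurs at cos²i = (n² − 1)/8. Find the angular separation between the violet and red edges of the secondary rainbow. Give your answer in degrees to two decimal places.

At 422 nm (n = 1.342): cos²i = 0.10012 → i = 71.554°, r = 44.981°, D_min = 233.222°, rainbow angle = 53.222°.
At 633 nm (n = 1.331): cos²i = 0.09645 → i = 71.907°, r = 45.575°, D_min = 230.365°, rainbow angle = 50.365°.
Angular width = |53.222° − 50.365°| = 2.857°.

2.86°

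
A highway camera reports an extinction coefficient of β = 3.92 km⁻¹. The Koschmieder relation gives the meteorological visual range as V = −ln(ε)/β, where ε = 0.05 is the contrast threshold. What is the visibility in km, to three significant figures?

0.764 km

V = −ln(0.05) / 3.92 = 2.996 / 3.92 = 0.7642 km.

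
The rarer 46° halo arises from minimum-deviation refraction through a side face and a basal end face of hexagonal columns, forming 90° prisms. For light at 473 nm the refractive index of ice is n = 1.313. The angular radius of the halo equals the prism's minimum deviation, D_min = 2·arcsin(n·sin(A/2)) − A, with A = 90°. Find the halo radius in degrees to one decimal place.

46.4°

n·sin(A/2) = 1.313 × sin 45° = 1.313 × 0.7071 = 0.9284.
D_min = 2·arcsin(0.9284) − 90° = 2 × 68.192° − 90° = 46.383°.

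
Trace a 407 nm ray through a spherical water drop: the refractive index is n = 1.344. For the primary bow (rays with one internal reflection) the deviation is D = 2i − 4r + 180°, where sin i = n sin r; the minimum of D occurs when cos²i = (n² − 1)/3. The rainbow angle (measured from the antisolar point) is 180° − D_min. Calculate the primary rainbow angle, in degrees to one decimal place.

cos²i = (1.80634 − 1)/3 = 0.26878; i = arccos(0.51844) = 58.772°.
sin r = sin 58.772°/1.344 = 0.63625; r = 39.512°.
D_min = 2·58.772° − 4·39.512° + 180° = 139.495°.
Rainbow angle = 180° − D_min = 40.505°.

40.5°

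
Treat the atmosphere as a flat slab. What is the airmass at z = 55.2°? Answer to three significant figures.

1.75

X = sec z = 1/cos 55.2° = 1/0.5707 = 1.7522.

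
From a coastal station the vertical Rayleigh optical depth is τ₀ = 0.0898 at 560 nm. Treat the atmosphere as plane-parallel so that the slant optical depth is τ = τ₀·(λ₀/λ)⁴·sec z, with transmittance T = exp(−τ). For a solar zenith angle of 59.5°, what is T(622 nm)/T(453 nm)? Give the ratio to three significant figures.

1.35

Airmass: sec 59.5° = 1.9703.
τ(622 nm) = 0.0898 × (560/622)⁴ × 1.9703 = 0.0898 × 0.6570 × 1.9703 = 0.1163.
τ(453 nm) = 0.0898 × (560/453)⁴ × 1.9703 = 0.0898 × 2.3354 × 1.9703 = 0.4132.
T(622)/T(453) = exp(τ_B − τ_A) = exp(0.2970) = 1.3458.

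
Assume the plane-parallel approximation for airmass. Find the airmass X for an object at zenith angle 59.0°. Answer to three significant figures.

X = sec z = 1/cos 59.0° = 1/0.5150 = 1.9416.

1.94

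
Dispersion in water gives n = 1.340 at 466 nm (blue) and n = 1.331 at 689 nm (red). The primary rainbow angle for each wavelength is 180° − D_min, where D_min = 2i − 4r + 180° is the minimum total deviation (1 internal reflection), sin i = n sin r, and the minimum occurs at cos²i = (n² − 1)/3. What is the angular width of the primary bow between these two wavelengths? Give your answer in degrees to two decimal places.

At 466 nm (n = 1.340): cos²i = 0.26520 → i = 59.004°, r = 39.770°, D_min = 138.929°, rainbow angle = 41.071°.
At 689 nm (n = 1.331): cos²i = 0.25719 → i = 59.527°, r = 40.356°, D_min = 137.630°, rainbow angle = 42.370°.
Angular width = |41.071° − 42.370°| = 1.299°.

1.30°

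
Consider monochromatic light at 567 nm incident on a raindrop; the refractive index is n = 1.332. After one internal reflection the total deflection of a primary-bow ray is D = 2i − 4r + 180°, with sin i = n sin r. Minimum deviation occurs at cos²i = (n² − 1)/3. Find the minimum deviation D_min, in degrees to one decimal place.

cos²i = (1.77422 − 1)/3 = 0.25807; i = arccos(0.50801) = 59.469°.
sin r = sin 59.469°/1.332 = 0.64666; r = 40.290°.
D_min = 2·59.469° − 4·40.290° + 180° = 137.776°.

137.8°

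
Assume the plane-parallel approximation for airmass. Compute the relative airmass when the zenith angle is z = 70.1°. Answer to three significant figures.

2.94

X = sec z = 1/cos 70.1° = 1/0.3404 = 2.9379.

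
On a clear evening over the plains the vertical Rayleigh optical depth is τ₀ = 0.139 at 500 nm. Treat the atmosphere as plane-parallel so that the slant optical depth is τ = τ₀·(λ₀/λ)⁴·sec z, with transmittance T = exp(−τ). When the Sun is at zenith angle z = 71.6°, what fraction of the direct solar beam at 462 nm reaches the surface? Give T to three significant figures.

0.547

sec 71.6° = 3.1681.
τ = 0.139 × (500/462)⁴ × 3.1681 = 0.139 × 1.3719 × 3.1681 = 0.6041.
T = exp(−0.6041) = 0.5466.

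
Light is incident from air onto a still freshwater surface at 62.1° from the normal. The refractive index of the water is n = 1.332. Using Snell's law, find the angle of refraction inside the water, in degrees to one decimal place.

41.6°

Snell: sin θ_r = sin θ_i / n = sin 62.1° / 1.332 = 0.8838 / 1.332 = 0.6635.
θ_r = arcsin(0.6635) = 41.57°.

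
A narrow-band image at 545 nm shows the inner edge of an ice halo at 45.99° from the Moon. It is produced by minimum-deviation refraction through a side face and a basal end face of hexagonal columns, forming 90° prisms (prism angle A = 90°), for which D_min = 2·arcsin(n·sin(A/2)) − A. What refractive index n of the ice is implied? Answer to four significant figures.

1.311

Rearranging: n = sin((D_min + A)/2) / sin(A/2).
(D_min + A)/2 = (45.99° + 90°)/2 = 67.995°.
n = sin 67.995° / sin 45° = 0.9272 / 0.7071 = 1.3112.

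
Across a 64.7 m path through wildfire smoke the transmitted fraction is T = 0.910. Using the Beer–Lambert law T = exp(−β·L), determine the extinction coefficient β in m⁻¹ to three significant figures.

0.00146 m⁻¹

Beer–Lambert: T = exp(−βL) ⇒ β = −ln(T)/L = −ln(0.910)/64.7 = 0.0943/64.7 = 0.001458 m⁻¹.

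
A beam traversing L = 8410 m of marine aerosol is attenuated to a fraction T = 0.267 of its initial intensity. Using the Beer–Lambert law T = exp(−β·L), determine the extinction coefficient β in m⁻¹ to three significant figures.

Beer–Lambert: T = exp(−βL) ⇒ β = −ln(T)/L = −ln(0.267)/8410 = 1.3205/8410 = 0.000157 m⁻¹.

0.000157 m⁻¹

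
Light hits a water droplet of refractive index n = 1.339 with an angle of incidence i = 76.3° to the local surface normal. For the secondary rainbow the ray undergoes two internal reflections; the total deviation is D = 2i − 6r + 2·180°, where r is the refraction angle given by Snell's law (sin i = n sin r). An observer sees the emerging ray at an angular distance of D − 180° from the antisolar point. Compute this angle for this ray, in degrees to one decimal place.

sin r = sin 76.3° / 1.339 = 0.9715/1.339 = 0.7256; r = 46.52°.
D = 2·76.3° − 6·46.52° + 2·180° = 152.60° − 279.10° + 360° = 233.50°.
Angle from antisolar point = D − 180° = 53.50°.

53.5°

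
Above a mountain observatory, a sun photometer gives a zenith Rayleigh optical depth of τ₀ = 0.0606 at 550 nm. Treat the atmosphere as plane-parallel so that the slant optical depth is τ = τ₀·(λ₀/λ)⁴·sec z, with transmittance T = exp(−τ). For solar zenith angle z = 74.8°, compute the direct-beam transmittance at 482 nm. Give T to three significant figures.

0.676

sec 74.8° = 3.8140.
τ = 0.0606 × (550/482)⁴ × 3.8140 = 0.0606 × 1.6954 × 3.8140 = 0.3919.
T = exp(−0.3919) = 0.6758.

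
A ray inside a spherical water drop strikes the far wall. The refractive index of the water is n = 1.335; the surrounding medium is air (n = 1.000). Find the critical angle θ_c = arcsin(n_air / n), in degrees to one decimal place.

48.5°

sin θ_c = n_air / n = 1.000 / 1.335 = 0.7491.
θ_c = arcsin(0.7491) = 48.51°.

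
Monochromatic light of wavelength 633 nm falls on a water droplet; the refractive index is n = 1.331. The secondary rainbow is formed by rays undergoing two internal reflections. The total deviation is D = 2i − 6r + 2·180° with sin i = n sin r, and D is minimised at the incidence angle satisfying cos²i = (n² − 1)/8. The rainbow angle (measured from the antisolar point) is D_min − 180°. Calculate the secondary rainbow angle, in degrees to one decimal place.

cos²i = (1.77156 − 1)/8 = 0.09645; i = arccos(0.31056) = 71.907°.
sin r = sin 71.907°/1.331 = 0.71417; r = 45.575°.
D_min = 2·71.907° − 6·45.575° + 360° = 230.365°.
Rainbow angle = D_min − 180° = 50.365°.

50.4°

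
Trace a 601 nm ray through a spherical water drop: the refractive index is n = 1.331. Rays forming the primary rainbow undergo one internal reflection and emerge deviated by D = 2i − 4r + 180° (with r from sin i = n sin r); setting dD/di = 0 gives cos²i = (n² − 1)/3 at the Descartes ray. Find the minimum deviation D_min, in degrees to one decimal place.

cos²i = (1.77156 − 1)/3 = 0.25719; i = arccos(0.50714) = 59.527°.
sin r = sin 59.527°/1.331 = 0.64753; r = 40.356°.
D_min = 2·59.527° − 4·40.356° + 180° = 137.630°.

137.6°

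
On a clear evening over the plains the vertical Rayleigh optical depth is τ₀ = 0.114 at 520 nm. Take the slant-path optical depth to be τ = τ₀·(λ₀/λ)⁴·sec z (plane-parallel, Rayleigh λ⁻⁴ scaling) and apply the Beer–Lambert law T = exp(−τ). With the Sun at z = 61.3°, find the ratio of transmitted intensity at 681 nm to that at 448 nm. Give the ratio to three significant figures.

1.42

Airmass: sec 61.3° = 2.0824.
τ(681 nm) = 0.114 × (520/681)⁴ × 2.0824 = 0.114 × 0.3400 × 2.0824 = 0.0807.
τ(448 nm) = 0.114 × (520/448)⁴ × 2.0824 = 0.114 × 1.8151 × 2.0824 = 0.4309.
T(681)/T(448) = exp(τ_B − τ_A) = exp(0.3502) = 1.4193.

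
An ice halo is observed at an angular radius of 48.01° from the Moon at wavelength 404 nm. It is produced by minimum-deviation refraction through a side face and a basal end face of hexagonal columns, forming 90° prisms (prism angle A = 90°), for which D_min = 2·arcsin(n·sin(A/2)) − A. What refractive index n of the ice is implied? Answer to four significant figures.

1.320

Rearranging: n = sin((D_min + A)/2) / sin(A/2).
(D_min + A)/2 = (48.01° + 90°)/2 = 69.005°.
n = sin 69.005° / sin 45° = 0.9336 / 0.7071 = 1.3203.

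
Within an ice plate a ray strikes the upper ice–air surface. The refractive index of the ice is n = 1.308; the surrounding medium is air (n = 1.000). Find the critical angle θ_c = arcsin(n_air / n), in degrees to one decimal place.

sin θ_c = n_air / n = 1.000 / 1.308 = 0.7645.
θ_c = arcsin(0.7645) = 49.86°.

49.9°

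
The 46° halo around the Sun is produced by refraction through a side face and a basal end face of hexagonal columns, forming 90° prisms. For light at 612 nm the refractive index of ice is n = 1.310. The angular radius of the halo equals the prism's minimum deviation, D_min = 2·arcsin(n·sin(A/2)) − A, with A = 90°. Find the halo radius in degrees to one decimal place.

n·sin(A/2) = 1.310 × sin 45° = 1.310 × 0.7071 = 0.9263.
D_min = 2·arcsin(0.9263) − 90° = 2 × 67.867° − 90° = 45.733°.

45.7°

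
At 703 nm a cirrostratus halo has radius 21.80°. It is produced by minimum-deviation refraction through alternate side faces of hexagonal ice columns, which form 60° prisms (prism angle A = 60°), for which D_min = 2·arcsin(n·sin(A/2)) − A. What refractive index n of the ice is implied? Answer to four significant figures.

1.309

Rearranging: n = sin((D_min + A)/2) / sin(A/2).
(D_min + A)/2 = (21.80° + 60°)/2 = 40.900°.
n = sin 40.900° / sin 30° = 0.6547 / 0.5000 = 1.3095.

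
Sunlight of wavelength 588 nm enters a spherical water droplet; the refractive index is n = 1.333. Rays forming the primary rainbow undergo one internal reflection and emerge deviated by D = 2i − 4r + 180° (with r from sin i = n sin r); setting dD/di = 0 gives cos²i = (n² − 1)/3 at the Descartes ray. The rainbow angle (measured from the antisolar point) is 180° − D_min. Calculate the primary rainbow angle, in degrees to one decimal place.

42.1°

cos²i = (1.77689 − 1)/3 = 0.25896; i = arccos(0.50888) = 59.410°.
sin r = sin 59.410°/1.333 = 0.64579; r = 40.225°.
D_min = 2·59.410° − 4·40.225° + 180° = 137.922°.
Rainbow angle = 180° − D_min = 42.078°.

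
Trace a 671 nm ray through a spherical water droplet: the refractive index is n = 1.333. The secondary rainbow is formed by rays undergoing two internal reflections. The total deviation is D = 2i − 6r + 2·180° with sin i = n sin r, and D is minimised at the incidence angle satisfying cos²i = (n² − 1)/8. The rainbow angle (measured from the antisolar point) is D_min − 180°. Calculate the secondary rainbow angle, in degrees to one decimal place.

cos²i = (1.77689 − 1)/8 = 0.09711; i = arccos(0.31163) = 71.843°.
sin r = sin 71.843°/1.333 = 0.71283; r = 45.466°.
D_min = 2·71.843° − 6·45.466° + 360° = 230.891°.
Rainbow angle = D_min − 180° = 50.891°.

50.9°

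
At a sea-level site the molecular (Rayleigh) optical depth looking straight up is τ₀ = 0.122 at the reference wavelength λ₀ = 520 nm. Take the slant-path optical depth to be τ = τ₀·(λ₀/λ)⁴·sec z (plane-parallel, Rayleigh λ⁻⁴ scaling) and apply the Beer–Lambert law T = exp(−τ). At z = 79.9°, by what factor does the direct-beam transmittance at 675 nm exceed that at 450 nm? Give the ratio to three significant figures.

2.71

Airmass: sec 79.9° = 5.7023.
τ(675 nm) = 0.122 × (520/675)⁴ × 5.7023 = 0.122 × 0.3522 × 5.7023 = 0.2450.
τ(450 nm) = 0.122 × (520/450)⁴ × 5.7023 = 0.122 × 1.7830 × 5.7023 = 1.2404.
T(675)/T(450) = exp(τ_B − τ_A) = exp(0.9954) = 2.7058.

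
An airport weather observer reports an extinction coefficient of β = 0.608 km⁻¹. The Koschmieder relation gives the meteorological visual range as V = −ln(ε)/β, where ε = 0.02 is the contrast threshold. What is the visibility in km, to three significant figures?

6.43 km

V = −ln(0.02) / 0.608 = 3.912 / 0.608 = 6.4342 km.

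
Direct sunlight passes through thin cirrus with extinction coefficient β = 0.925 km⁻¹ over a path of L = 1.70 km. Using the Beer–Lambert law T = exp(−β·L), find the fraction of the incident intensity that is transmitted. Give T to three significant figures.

0.208

τ = β·L = 0.925 × 1.70 = 1.5725.
T = exp(−1.5725) = 0.2075.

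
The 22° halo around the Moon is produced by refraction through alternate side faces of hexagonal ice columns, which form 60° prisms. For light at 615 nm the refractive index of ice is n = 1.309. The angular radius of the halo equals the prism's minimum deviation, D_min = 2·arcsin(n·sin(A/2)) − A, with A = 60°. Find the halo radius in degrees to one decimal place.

21.8°

n·sin(A/2) = 1.309 × sin 30° = 1.309 × 0.5000 = 0.6545.
D_min = 2·arcsin(0.6545) − 60° = 2 × 40.882° − 60° = 21.763°.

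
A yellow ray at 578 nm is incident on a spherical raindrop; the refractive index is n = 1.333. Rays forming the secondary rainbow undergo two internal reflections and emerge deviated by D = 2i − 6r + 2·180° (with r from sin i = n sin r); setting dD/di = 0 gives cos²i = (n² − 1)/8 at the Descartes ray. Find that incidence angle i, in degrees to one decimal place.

71.8°

cos²i = (1.333² − 1)/8 = (1.77689 − 1)/8 = 0.09711.
cos i = 0.31163, so i = 71.843°.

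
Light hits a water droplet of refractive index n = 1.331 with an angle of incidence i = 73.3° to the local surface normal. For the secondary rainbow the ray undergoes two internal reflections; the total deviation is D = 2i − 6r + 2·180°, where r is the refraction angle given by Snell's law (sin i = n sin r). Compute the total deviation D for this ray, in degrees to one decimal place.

230.5°

sin r = sin 73.3° / 1.331 = 0.9578/1.331 = 0.7196; r = 46.02°.
D = 2·73.3° − 6·46.02° + 2·180° = 146.60° − 276.14° + 360° = 230.46°.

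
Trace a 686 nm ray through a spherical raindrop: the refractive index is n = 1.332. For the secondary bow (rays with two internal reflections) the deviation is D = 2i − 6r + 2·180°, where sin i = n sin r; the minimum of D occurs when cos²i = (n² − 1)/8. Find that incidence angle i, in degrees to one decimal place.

71.9°

cos²i = (1.332² − 1)/8 = (1.77422 − 1)/8 = 0.09678.
cos i = 0.31109, so i = 71.875°.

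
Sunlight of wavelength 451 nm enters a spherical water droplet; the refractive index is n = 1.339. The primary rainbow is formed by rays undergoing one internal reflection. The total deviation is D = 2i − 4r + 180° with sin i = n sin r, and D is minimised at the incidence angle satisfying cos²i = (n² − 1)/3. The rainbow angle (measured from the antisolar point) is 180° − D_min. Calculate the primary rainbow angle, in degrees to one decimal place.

cos²i = (1.79292 − 1)/3 = 0.26431; i = arccos(0.51411) = 59.062°.
sin r = sin 59.062°/1.339 = 0.64057; r = 39.834°.
D_min = 2·59.062° − 4·39.834° + 180° = 138.786°.
Rainbow angle = 180° − D_min = 41.214°.

41.2°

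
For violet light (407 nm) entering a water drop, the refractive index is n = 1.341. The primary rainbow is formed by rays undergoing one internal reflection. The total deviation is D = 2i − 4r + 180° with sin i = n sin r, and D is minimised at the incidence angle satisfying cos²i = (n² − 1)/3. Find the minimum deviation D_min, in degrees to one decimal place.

139.1°

cos²i = (1.79828 − 1)/3 = 0.26609; i = arccos(0.51584) = 58.946°.
sin r = sin 58.946°/1.341 = 0.63884; r = 39.705°.
D_min = 2·58.946° − 4·39.705° + 180° = 139.071°.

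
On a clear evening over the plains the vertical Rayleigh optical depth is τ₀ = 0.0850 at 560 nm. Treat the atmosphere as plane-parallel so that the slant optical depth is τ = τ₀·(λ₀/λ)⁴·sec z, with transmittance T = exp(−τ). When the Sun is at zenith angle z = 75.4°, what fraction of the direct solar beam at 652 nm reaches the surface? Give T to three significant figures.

sec 75.4° = 3.9672.
τ = 0.0850 × (560/652)⁴ × 3.9672 = 0.0850 × 0.5442 × 3.9672 = 0.1835.
T = exp(−0.1835) = 0.8323.

0.832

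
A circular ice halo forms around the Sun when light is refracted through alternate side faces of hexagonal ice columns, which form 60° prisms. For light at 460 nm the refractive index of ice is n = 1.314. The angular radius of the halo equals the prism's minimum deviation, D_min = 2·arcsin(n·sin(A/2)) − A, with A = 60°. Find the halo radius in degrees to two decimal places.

n·sin(A/2) = 1.314 × sin 30° = 1.314 × 0.5000 = 0.6570.
D_min = 2·arcsin(0.6570) − 60° = 2 × 41.071° − 60° = 22.143°.

22.14°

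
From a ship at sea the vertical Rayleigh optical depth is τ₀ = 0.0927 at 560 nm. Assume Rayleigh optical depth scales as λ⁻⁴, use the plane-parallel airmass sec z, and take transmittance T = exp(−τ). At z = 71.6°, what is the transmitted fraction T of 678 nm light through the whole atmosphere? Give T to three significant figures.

sec 71.6° = 3.1681.
τ = 0.0927 × (560/678)⁴ × 3.1681 = 0.0927 × 0.4654 × 3.1681 = 0.1367.
T = exp(−0.1367) = 0.8722.

0.872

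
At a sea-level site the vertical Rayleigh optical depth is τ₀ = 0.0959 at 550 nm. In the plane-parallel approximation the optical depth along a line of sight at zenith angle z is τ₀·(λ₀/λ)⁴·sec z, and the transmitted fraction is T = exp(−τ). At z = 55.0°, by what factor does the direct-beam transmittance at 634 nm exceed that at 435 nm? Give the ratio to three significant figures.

Airmass: sec 55.0° = 1.7434.
τ(634 nm) = 0.0959 × (550/634)⁴ × 1.7434 = 0.0959 × 0.5664 × 1.7434 = 0.0947.
τ(435 nm) = 0.0959 × (550/435)⁴ × 1.7434 = 0.0959 × 2.5556 × 1.7434 = 0.4273.
T(634)/T(435) = exp(τ_B − τ_A) = exp(0.3326) = 1.3946.

1.39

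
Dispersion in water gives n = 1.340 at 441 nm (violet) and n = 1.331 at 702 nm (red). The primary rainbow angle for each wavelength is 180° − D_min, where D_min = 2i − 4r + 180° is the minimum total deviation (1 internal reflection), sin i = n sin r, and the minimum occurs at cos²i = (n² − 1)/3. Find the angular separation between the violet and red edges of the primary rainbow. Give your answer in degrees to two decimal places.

At 441 nm (n = 1.340): cos²i = 0.26520 → i = 59.004°, r = 39.770°, D_min = 138.929°, rainbow angle = 41.071°.
At 702 nm (n = 1.331): cos²i = 0.25719 → i = 59.527°, r = 40.356°, D_min = 137.630°, rainbow angle = 42.370°.
Angular width = |41.071° − 42.370°| = 1.299°.

1.30°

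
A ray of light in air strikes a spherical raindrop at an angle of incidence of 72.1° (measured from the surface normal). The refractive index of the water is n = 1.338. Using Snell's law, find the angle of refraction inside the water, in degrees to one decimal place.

Snell: sin θ_r = sin θ_i / n = sin 72.1° / 1.338 = 0.9516 / 1.338 = 0.7112.
θ_r = arcsin(0.7112) = 45.33°.

45.3°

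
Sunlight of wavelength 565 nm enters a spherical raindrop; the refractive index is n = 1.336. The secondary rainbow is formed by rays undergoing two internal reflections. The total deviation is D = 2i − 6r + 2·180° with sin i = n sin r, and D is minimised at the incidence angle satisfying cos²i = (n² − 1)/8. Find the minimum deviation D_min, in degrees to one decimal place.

231.7°

cos²i = (1.78490 − 1)/8 = 0.09811; i = arccos(0.31323) = 71.746°.
sin r = sin 71.746°/1.336 = 0.71084; r = 45.303°.
D_min = 2·71.746° − 6·45.303° + 360° = 231.674°.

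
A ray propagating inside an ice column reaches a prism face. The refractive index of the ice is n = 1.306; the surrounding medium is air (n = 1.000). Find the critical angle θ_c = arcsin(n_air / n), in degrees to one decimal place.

sin θ_c = n_air / n = 1.000 / 1.306 = 0.7657.
θ_c = arcsin(0.7657) = 49.97°.

50.0°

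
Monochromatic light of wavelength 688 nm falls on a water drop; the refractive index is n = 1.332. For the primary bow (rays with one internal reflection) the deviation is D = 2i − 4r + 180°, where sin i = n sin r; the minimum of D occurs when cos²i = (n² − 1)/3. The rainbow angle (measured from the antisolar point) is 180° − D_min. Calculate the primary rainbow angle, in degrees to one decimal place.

42.2°

cos²i = (1.77422 − 1)/3 = 0.25807; i = arccos(0.50801) = 59.469°.
sin r = sin 59.469°/1.332 = 0.64666; r = 40.290°.
D_min = 2·59.469° − 4·40.290° + 180° = 137.776°.
Rainbow angle = 180° − D_min = 42.224°.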